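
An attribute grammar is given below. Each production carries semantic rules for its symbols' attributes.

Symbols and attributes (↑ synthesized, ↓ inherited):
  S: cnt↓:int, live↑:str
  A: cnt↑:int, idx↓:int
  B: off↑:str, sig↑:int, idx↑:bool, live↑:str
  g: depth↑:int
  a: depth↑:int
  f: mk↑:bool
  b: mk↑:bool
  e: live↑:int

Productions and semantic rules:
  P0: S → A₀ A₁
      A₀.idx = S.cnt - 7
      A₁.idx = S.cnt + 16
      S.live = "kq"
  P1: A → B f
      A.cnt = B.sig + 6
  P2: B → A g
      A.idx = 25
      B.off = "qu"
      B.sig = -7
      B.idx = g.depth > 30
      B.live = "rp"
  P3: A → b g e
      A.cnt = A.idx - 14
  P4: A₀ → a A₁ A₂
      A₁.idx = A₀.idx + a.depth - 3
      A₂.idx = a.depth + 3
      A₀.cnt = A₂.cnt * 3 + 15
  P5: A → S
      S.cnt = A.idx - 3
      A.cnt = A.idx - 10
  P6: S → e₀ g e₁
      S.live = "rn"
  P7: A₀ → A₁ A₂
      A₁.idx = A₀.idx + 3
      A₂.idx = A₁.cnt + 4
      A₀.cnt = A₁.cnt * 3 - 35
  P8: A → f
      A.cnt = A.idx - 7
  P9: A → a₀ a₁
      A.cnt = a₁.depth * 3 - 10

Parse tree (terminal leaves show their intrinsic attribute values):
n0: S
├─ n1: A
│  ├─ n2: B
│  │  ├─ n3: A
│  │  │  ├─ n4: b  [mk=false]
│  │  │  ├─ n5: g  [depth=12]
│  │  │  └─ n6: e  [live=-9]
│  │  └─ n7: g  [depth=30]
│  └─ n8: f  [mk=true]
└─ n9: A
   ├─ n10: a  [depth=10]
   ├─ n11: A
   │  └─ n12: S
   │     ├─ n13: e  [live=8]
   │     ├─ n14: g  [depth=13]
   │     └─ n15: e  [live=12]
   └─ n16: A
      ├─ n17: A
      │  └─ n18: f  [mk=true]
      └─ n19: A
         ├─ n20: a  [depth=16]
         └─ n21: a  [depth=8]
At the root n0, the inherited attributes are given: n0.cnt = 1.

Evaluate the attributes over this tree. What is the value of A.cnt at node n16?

-8

1. n0.cnt = 1  [given at root]
2. n1.idx = -6  [S.cnt - 7]
3. n3.idx = 25  [25]
4. n4.mk = false  [terminal]
5. n5.depth = 12  [terminal]
6. n6.live = -9  [terminal]
7. n3.cnt = 11  [A.idx - 14]
8. n7.depth = 30  [terminal]
9. n2.off = "qu"  ["qu"]
10. n2.sig = -7  [-7]
11. n2.idx = false  [g.depth > 30]
12. n2.live = "rp"  ["rp"]
13. n8.mk = true  [terminal]
14. n1.cnt = -1  [B.sig + 6]
15. n9.idx = 17  [S.cnt + 16]
16. n10.depth = 10  [terminal]
17. n11.idx = 24  [A₀.idx + a.depth - 3]
18. n12.cnt = 21  [A.idx - 3]
19. n13.live = 8  [terminal]
20. n14.depth = 13  [terminal]
21. n15.live = 12  [terminal]
22. n12.live = "rn"  ["rn"]
23. n11.cnt = 14  [A.idx - 10]
24. n16.idx = 13  [a.depth + 3]
25. n17.idx = 16  [A₀.idx + 3]
26. n18.mk = true  [terminal]
27. n17.cnt = 9  [A.idx - 7]
28. n19.idx = 13  [A₁.cnt + 4]
29. n20.depth = 16  [terminal]
30. n21.depth = 8  [terminal]
31. n19.cnt = 14  [a₁.depth * 3 - 10]
32. n16.cnt = -8  [A₁.cnt * 3 - 35]
33. n9.cnt = -9  [A₂.cnt * 3 + 15]
34. n0.live = "kq"  ["kq"]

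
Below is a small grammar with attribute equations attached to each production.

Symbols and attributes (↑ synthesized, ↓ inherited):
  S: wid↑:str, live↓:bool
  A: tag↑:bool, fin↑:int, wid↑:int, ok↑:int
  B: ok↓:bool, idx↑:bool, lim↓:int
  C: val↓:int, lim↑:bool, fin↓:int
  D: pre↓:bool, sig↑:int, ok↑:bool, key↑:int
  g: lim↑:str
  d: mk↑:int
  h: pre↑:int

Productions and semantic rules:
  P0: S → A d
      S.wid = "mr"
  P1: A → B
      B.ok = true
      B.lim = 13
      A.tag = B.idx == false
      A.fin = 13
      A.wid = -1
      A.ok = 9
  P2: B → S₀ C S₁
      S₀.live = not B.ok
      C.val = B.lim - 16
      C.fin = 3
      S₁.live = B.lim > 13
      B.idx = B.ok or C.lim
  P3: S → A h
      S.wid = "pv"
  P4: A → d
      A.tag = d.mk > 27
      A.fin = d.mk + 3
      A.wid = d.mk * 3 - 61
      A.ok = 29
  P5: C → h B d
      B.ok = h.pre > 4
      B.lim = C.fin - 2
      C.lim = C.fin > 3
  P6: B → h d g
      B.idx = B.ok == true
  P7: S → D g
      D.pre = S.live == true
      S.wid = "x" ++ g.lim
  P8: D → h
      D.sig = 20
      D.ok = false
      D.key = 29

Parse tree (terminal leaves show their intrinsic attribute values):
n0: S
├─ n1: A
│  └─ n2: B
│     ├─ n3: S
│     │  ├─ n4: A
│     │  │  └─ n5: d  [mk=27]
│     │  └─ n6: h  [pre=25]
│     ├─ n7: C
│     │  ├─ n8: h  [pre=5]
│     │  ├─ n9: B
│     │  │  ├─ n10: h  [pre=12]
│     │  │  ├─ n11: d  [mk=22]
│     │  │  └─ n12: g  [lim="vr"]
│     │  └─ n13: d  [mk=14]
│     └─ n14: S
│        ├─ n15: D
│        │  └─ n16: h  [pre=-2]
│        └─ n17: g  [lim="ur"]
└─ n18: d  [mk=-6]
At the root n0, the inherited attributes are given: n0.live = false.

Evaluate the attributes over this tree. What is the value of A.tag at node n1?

false

1. n0.live = false  [given at root]
2. n2.ok = true  [true]
3. n2.lim = 13  [13]
4. n3.live = false  [not B.ok]
5. n5.mk = 27  [terminal]
6. n4.tag = false  [d.mk > 27]
7. n4.fin = 30  [d.mk + 3]
8. n4.wid = 20  [d.mk * 3 - 61]
9. n4.ok = 29  [29]
10. n6.pre = 25  [terminal]
11. n3.wid = "pv"  ["pv"]
12. n7.val = -3  [B.lim - 16]
13. n7.fin = 3  [3]
14. n8.pre = 5  [terminal]
15. n9.ok = true  [h.pre > 4]
16. n9.lim = 1  [C.fin - 2]
17. n10.pre = 12  [terminal]
18. n11.mk = 22  [terminal]
19. n12.lim = "vr"  [terminal]
20. n9.idx = true  [B.ok == true]
21. n13.mk = 14  [terminal]
22. n7.lim = false  [C.fin > 3]
23. n14.live = false  [B.lim > 13]
24. n15.pre = false  [S.live == true]
25. n16.pre = -2  [terminal]
26. n15.sig = 20  [20]
27. n15.ok = false  [false]
28. n15.key = 29  [29]
29. n17.lim = "ur"  [terminal]
30. n14.wid = "xur"  ["x" ++ g.lim]
31. n2.idx = true  [B.ok or C.lim]
32. n1.tag = false  [B.idx == false]
33. n1.fin = 13  [13]
34. n1.wid = -1  [-1]
35. n1.ok = 9  [9]
36. n18.mk = -6  [terminal]
37. n0.wid = "mr"  ["mr"]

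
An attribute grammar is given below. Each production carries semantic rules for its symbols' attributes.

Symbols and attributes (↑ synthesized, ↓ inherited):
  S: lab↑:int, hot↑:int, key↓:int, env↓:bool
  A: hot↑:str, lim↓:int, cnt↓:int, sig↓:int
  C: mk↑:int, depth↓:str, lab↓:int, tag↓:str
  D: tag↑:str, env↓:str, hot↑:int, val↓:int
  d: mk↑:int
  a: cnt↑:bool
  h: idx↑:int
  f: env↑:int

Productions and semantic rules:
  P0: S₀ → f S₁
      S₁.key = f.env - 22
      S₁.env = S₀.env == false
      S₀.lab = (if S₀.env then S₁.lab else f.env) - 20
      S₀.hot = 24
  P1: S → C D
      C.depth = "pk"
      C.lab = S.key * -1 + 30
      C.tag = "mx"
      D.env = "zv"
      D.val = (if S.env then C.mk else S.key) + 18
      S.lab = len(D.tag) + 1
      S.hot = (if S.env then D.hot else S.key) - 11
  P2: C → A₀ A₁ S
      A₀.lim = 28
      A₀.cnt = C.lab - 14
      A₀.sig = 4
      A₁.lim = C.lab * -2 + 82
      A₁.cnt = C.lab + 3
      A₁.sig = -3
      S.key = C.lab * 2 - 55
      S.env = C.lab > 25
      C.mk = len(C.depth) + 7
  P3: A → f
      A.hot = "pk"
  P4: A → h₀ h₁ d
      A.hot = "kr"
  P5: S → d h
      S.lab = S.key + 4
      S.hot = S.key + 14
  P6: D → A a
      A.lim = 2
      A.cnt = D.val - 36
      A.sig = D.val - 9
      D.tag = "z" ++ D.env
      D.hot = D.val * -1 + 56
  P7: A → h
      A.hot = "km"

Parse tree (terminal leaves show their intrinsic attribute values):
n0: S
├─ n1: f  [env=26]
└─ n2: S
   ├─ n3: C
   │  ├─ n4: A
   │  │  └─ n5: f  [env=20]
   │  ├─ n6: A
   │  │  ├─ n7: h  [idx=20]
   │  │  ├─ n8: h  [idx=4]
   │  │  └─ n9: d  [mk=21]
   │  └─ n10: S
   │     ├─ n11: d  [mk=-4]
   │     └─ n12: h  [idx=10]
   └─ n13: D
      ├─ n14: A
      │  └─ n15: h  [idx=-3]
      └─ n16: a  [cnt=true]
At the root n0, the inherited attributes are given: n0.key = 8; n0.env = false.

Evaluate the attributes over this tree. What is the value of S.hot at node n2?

18

1. n0.key = 8  [given at root]
2. n0.env = false  [given at root]
3. n1.env = 26  [terminal]
4. n2.key = 4  [f.env - 22]
5. n2.env = true  [S₀.env == false]
6. n3.depth = "pk"  ["pk"]
7. n3.lab = 26  [S.key * -1 + 30]
8. n3.tag = "mx"  ["mx"]
9. n4.lim = 28  [28]
10. n4.cnt = 12  [C.lab - 14]
11. n4.sig = 4  [4]
12. n5.env = 20  [terminal]
13. n4.hot = "pk"  ["pk"]
14. n6.lim = 30  [C.lab * -2 + 82]
15. n6.cnt = 29  [C.lab + 3]
16. n6.sig = -3  [-3]
17. n7.idx = 20  [terminal]
18. n8.idx = 4  [terminal]
19. n9.mk = 21  [terminal]
20. n6.hot = "kr"  ["kr"]
21. n10.key = -3  [C.lab * 2 - 55]
22. n10.env = true  [C.lab > 25]
23. n11.mk = -4  [terminal]
24. n12.idx = 10  [terminal]
25. n10.lab = 1  [S.key + 4]
26. n10.hot = 11  [S.key + 14]
27. n3.mk = 9  [len(C.depth) + 7]
28. n13.env = "zv"  ["zv"]
29. n13.val = 27  [(if S.env then C.mk else S.key) + 18]
30. n14.lim = 2  [2]
31. n14.cnt = -9  [D.val - 36]
32. n14.sig = 18  [D.val - 9]
33. n15.idx = -3  [terminal]
34. n14.hot = "km"  ["km"]
35. n16.cnt = true  [terminal]
36. n13.tag = "zzv"  ["z" ++ D.env]
37. n13.hot = 29  [D.val * -1 + 56]
38. n2.lab = 4  [len(D.tag) + 1]
39. n2.hot = 18  [(if S.env then D.hot else S.key) - 11]
40. n0.lab = 6  [(if S₀.env then S₁.lab else f.env) - 20]
41. n0.hot = 24  [24]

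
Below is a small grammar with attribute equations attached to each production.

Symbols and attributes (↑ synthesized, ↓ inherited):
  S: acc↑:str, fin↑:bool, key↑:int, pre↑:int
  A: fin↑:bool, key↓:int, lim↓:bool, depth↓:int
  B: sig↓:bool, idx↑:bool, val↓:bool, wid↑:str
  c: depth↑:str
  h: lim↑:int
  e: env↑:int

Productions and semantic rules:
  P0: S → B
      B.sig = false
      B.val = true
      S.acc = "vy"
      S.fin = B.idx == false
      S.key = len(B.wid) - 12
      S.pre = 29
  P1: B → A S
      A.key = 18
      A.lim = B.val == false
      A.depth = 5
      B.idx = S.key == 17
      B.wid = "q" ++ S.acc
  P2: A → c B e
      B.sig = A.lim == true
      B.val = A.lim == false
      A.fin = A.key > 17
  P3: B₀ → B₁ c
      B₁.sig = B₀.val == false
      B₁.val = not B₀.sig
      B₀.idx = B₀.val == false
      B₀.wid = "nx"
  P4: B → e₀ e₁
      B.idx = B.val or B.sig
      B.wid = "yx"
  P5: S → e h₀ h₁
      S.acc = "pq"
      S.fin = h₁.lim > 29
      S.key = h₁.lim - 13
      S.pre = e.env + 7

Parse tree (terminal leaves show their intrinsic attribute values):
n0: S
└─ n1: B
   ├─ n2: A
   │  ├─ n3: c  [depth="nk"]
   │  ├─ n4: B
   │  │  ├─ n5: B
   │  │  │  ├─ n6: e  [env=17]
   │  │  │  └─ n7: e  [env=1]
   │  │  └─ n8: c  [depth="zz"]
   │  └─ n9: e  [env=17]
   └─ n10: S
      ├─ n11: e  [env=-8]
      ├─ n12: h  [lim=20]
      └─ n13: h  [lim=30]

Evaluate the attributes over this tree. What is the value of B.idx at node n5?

1. n1.sig = false  [false]
2. n1.val = true  [true]
3. n2.key = 18  [18]
4. n2.lim = false  [B.val == false]
5. n2.depth = 5  [5]
6. n3.depth = "nk"  [terminal]
7. n4.sig = false  [A.lim == true]
8. n4.val = true  [A.lim == false]
9. n5.sig = false  [B₀.val == false]
10. n5.val = true  [not B₀.sig]
11. n6.env = 17  [terminal]
12. n7.env = 1  [terminal]
13. n5.idx = true  [B.val or B.sig]
14. n5.wid = "yx"  ["yx"]
15. n8.depth = "zz"  [terminal]
16. n4.idx = false  [B₀.val == false]
17. n4.wid = "nx"  ["nx"]
18. n9.env = 17  [terminal]
19. n2.fin = true  [A.key > 17]
20. n11.env = -8  [terminal]
21. n12.lim = 20  [terminal]
22. n13.lim = 30  [terminal]
23. n10.acc = "pq"  ["pq"]
24. n10.fin = true  [h₁.lim > 29]
25. n10.key = 17  [h₁.lim - 13]
26. n10.pre = -1  [e.env + 7]
27. n1.idx = true  [S.key == 17]
28. n1.wid = "qpq"  ["q" ++ S.acc]
29. n0.acc = "vy"  ["vy"]
30. n0.fin = false  [B.idx == false]
31. n0.key = -9  [len(B.wid) - 12]
32. n0.pre = 29  [29]

true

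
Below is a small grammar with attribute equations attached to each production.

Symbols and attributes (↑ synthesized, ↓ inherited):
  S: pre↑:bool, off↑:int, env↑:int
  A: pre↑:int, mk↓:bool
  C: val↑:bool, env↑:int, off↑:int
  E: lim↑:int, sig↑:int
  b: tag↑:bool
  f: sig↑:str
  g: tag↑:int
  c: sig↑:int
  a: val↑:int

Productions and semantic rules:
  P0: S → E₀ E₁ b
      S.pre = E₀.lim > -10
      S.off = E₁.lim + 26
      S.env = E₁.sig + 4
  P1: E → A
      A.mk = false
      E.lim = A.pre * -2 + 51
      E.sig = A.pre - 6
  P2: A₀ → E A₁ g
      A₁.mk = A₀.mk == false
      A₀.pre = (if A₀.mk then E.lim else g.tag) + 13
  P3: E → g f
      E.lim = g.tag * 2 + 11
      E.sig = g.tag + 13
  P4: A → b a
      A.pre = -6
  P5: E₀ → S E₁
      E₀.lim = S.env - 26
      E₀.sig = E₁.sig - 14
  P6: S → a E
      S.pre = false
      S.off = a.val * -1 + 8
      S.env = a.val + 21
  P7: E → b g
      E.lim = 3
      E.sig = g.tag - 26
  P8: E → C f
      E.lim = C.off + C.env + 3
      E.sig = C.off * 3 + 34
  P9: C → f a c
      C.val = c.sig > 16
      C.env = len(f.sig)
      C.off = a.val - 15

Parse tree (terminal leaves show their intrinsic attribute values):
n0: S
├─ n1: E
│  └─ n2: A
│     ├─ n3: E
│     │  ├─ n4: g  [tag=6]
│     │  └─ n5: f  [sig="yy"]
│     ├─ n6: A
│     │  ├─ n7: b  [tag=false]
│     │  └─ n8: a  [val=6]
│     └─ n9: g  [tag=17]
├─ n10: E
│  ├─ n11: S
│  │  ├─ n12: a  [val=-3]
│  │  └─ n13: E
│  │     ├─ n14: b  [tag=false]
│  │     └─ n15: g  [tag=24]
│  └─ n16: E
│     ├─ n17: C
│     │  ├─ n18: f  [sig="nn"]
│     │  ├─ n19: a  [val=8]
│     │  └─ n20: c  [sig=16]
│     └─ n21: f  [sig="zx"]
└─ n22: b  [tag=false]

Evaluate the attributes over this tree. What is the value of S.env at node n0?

3

1. n2.mk = false  [false]
2. n4.tag = 6  [terminal]
3. n5.sig = "yy"  [terminal]
4. n3.lim = 23  [g.tag * 2 + 11]
5. n3.sig = 19  [g.tag + 13]
6. n6.mk = true  [A₀.mk == false]
7. n7.tag = false  [terminal]
8. n8.val = 6  [terminal]
9. n6.pre = -6  [-6]
10. n9.tag = 17  [terminal]
11. n2.pre = 30  [(if A₀.mk then E.lim else g.tag) + 13]
12. n1.lim = -9  [A.pre * -2 + 51]
13. n1.sig = 24  [A.pre - 6]
14. n12.val = -3  [terminal]
15. n14.tag = false  [terminal]
16. n15.tag = 24  [terminal]
17. n13.lim = 3  [3]
18. n13.sig = -2  [g.tag - 26]
19. n11.pre = false  [false]
20. n11.off = 11  [a.val * -1 + 8]
21. n11.env = 18  [a.val + 21]
22. n18.sig = "nn"  [terminal]
23. n19.val = 8  [terminal]
24. n20.sig = 16  [terminal]
25. n17.val = false  [c.sig > 16]
26. n17.env = 2  [len(f.sig)]
27. n17.off = -7  [a.val - 15]
28. n21.sig = "zx"  [terminal]
29. n16.lim = -2  [C.off + C.env + 3]
30. n16.sig = 13  [C.off * 3 + 34]
31. n10.lim = -8  [S.env - 26]
32. n10.sig = -1  [E₁.sig - 14]
33. n22.tag = false  [terminal]
34. n0.pre = true  [E₀.lim > -10]
35. n0.off = 18  [E₁.lim + 26]
36. n0.env = 3  [E₁.sig + 4]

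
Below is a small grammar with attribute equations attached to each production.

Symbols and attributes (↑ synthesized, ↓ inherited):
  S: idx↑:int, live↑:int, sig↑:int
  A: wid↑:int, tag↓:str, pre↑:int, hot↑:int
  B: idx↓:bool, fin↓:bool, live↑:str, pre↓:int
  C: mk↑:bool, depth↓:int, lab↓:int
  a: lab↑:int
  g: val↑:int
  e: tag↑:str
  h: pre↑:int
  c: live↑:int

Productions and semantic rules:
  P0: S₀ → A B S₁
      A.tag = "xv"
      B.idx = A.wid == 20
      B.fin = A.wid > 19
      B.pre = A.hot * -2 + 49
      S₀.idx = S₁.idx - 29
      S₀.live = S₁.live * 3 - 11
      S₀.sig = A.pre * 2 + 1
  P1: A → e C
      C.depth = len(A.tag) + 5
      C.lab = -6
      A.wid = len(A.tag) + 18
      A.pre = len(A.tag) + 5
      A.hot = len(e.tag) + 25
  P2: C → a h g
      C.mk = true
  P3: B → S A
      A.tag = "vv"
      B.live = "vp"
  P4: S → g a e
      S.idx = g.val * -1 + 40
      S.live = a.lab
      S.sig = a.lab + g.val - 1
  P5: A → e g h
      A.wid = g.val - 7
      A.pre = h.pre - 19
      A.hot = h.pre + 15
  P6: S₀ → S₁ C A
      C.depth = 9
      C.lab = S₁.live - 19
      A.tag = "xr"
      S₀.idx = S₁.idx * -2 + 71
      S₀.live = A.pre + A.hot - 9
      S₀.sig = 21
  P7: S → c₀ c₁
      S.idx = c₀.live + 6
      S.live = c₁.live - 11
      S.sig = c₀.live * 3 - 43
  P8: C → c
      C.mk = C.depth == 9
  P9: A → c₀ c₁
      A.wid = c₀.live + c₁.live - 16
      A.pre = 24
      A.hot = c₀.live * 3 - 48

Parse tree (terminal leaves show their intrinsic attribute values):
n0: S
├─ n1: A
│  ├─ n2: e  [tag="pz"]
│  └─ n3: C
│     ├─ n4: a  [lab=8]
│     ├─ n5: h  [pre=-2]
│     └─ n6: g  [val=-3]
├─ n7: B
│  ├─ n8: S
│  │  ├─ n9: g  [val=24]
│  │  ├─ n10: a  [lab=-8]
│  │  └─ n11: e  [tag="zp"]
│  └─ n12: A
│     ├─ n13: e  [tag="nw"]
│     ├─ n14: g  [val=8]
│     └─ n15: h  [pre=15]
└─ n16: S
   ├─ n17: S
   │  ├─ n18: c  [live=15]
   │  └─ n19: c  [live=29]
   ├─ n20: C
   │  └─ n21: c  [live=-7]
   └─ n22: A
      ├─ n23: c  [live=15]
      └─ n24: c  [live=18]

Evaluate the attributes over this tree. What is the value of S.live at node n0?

25

1. n1.tag = "xv"  ["xv"]
2. n2.tag = "pz"  [terminal]
3. n3.depth = 7  [len(A.tag) + 5]
4. n3.lab = -6  [-6]
5. n4.lab = 8  [terminal]
6. n5.pre = -2  [terminal]
7. n6.val = -3  [terminal]
8. n3.mk = true  [true]
9. n1.wid = 20  [len(A.tag) + 18]
10. n1.pre = 7  [len(A.tag) + 5]
11. n1.hot = 27  [len(e.tag) + 25]
12. n7.idx = true  [A.wid == 20]
13. n7.fin = true  [A.wid > 19]
14. n7.pre = -5  [A.hot * -2 + 49]
15. n9.val = 24  [terminal]
16. n10.lab = -8  [terminal]
17. n11.tag = "zp"  [terminal]
18. n8.idx = 16  [g.val * -1 + 40]
19. n8.live = -8  [a.lab]
20. n8.sig = 15  [a.lab + g.val - 1]
21. n12.tag = "vv"  ["vv"]
22. n13.tag = "nw"  [terminal]
23. n14.val = 8  [terminal]
24. n15.pre = 15  [terminal]
25. n12.wid = 1  [g.val - 7]
26. n12.pre = -4  [h.pre - 19]
27. n12.hot = 30  [h.pre + 15]
28. n7.live = "vp"  ["vp"]
29. n18.live = 15  [terminal]
30. n19.live = 29  [terminal]
31. n17.idx = 21  [c₀.live + 6]
32. n17.live = 18  [c₁.live - 11]
33. n17.sig = 2  [c₀.live * 3 - 43]
34. n20.depth = 9  [9]
35. n20.lab = -1  [S₁.live - 19]
36. n21.live = -7  [terminal]
37. n20.mk = true  [C.depth == 9]
38. n22.tag = "xr"  ["xr"]
39. n23.live = 15  [terminal]
40. n24.live = 18  [terminal]
41. n22.wid = 17  [c₀.live + c₁.live - 16]
42. n22.pre = 24  [24]
43. n22.hot = -3  [c₀.live * 3 - 48]
44. n16.idx = 29  [S₁.idx * -2 + 71]
45. n16.live = 12  [A.pre + A.hot - 9]
46. n16.sig = 21  [21]
47. n0.idx = 0  [S₁.idx - 29]
48. n0.live = 25  [S₁.live * 3 - 11]
49. n0.sig = 15  [A.pre * 2 + 1]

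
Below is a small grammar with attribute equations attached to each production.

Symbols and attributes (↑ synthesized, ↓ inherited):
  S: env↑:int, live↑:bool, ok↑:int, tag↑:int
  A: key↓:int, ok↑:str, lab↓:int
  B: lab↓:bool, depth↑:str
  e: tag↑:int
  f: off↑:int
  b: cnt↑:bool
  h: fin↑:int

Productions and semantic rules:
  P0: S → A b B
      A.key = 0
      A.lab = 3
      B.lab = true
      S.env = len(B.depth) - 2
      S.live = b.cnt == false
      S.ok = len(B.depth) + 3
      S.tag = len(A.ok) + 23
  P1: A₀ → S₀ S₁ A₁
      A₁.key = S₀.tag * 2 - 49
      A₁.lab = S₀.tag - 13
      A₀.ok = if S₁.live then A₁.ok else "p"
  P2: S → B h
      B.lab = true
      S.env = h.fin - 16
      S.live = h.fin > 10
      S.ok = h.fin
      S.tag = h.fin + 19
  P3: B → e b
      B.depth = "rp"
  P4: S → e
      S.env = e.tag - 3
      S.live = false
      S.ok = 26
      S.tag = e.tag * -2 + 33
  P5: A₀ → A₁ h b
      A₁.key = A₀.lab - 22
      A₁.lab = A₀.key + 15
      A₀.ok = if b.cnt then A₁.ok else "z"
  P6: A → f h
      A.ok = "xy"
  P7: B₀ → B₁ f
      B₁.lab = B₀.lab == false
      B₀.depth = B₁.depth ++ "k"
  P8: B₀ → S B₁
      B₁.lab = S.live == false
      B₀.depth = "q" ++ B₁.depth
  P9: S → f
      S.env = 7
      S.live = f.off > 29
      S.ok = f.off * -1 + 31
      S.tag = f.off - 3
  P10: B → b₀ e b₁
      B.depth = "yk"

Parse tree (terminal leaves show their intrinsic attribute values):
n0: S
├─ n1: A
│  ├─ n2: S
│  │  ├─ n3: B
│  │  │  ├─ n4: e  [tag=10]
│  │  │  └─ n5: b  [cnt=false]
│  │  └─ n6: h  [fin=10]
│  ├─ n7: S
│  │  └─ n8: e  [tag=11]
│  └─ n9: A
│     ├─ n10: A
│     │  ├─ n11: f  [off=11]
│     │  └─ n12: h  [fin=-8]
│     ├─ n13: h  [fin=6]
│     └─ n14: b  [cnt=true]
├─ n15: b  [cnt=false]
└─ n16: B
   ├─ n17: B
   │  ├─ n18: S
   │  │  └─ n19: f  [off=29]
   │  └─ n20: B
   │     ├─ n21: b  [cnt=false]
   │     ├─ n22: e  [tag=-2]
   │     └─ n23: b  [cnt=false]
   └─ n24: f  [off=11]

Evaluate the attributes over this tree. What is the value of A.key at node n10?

1. n1.key = 0  [0]
2. n1.lab = 3  [3]
3. n3.lab = true  [true]
4. n4.tag = 10  [terminal]
5. n5.cnt = false  [terminal]
6. n3.depth = "rp"  ["rp"]
7. n6.fin = 10  [terminal]
8. n2.env = -6  [h.fin - 16]
9. n2.live = false  [h.fin > 10]
10. n2.ok = 10  [h.fin]
11. n2.tag = 29  [h.fin + 19]
12. n8.tag = 11  [terminal]
13. n7.env = 8  [e.tag - 3]
14. n7.live = false  [false]
15. n7.ok = 26  [26]
16. n7.tag = 11  [e.tag * -2 + 33]
17. n9.key = 9  [S₀.tag * 2 - 49]
18. n9.lab = 16  [S₀.tag - 13]
19. n10.key = -6  [A₀.lab - 22]
20. n10.lab = 24  [A₀.key + 15]
21. n11.off = 11  [terminal]
22. n12.fin = -8  [terminal]
23. n10.ok = "xy"  ["xy"]
24. n13.fin = 6  [terminal]
25. n14.cnt = true  [terminal]
26. n9.ok = "xy"  [if b.cnt then A₁.ok else "z"]
27. n1.ok = "p"  [if S₁.live then A₁.ok else "p"]
28. n15.cnt = false  [terminal]
29. n16.lab = true  [true]
30. n17.lab = false  [B₀.lab == false]
31. n19.off = 29  [terminal]
32. n18.env = 7  [7]
33. n18.live = false  [f.off > 29]
34. n18.ok = 2  [f.off * -1 + 31]
35. n18.tag = 26  [f.off - 3]
36. n20.lab = true  [S.live == false]
37. n21.cnt = false  [terminal]
38. n22.tag = -2  [terminal]
39. n23.cnt = false  [terminal]
40. n20.depth = "yk"  ["yk"]
41. n17.depth = "qyk"  ["q" ++ B₁.depth]
42. n24.off = 11  [terminal]
43. n16.depth = "qykk"  [B₁.depth ++ "k"]
44. n0.env = 2  [len(B.depth) - 2]
45. n0.live = true  [b.cnt == false]
46. n0.ok = 7  [len(B.depth) + 3]
47. n0.tag = 24  [len(A.ok) + 23]

-6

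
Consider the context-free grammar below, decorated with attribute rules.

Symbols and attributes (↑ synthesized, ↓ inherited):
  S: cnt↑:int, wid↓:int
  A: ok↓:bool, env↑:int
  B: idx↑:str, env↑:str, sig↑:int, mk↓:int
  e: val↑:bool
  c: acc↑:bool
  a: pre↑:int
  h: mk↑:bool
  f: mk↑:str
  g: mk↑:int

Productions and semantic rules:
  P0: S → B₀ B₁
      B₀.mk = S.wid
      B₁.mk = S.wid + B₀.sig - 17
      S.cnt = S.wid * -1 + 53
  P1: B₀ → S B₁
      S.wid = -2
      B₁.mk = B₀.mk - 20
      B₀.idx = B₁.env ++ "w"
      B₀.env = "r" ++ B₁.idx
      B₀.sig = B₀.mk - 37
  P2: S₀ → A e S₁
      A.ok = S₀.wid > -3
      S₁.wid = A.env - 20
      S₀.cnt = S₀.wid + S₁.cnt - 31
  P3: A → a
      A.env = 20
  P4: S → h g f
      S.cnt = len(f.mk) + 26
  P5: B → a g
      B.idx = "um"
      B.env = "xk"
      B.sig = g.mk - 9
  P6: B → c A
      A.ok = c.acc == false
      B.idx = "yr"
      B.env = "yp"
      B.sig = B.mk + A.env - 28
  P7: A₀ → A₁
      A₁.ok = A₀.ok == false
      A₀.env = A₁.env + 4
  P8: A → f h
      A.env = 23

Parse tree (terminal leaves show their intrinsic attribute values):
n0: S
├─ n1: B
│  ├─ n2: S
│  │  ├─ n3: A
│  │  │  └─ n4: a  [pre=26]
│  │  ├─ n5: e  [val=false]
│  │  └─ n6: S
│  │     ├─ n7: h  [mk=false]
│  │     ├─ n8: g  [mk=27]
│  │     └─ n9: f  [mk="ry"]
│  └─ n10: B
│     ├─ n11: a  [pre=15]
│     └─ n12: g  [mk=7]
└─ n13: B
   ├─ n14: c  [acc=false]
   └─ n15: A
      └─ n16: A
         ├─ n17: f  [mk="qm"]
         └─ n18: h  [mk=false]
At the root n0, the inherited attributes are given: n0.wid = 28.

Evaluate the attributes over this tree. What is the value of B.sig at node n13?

1. n0.wid = 28  [given at root]
2. n1.mk = 28  [S.wid]
3. n2.wid = -2  [-2]
4. n3.ok = true  [S₀.wid > -3]
5. n4.pre = 26  [terminal]
6. n3.env = 20  [20]
7. n5.val = false  [terminal]
8. n6.wid = 0  [A.env - 20]
9. n7.mk = false  [terminal]
10. n8.mk = 27  [terminal]
11. n9.mk = "ry"  [terminal]
12. n6.cnt = 28  [len(f.mk) + 26]
13. n2.cnt = -5  [S₀.wid + S₁.cnt - 31]
14. n10.mk = 8  [B₀.mk - 20]
15. n11.pre = 15  [terminal]
16. n12.mk = 7  [terminal]
17. n10.idx = "um"  ["um"]
18. n10.env = "xk"  ["xk"]
19. n10.sig = -2  [g.mk - 9]
20. n1.idx = "xkw"  [B₁.env ++ "w"]
21. n1.env = "rum"  ["r" ++ B₁.idx]
22. n1.sig = -9  [B₀.mk - 37]
23. n13.mk = 2  [S.wid + B₀.sig - 17]
24. n14.acc = false  [terminal]
25. n15.ok = true  [c.acc == false]
26. n16.ok = false  [A₀.ok == false]
27. n17.mk = "qm"  [terminal]
28. n18.mk = false  [terminal]
29. n16.env = 23  [23]
30. n15.env = 27  [A₁.env + 4]
31. n13.idx = "yr"  ["yr"]
32. n13.env = "yp"  ["yp"]
33. n13.sig = 1  [B.mk + A.env - 28]
34. n0.cnt = 25  [S.wid * -1 + 53]

1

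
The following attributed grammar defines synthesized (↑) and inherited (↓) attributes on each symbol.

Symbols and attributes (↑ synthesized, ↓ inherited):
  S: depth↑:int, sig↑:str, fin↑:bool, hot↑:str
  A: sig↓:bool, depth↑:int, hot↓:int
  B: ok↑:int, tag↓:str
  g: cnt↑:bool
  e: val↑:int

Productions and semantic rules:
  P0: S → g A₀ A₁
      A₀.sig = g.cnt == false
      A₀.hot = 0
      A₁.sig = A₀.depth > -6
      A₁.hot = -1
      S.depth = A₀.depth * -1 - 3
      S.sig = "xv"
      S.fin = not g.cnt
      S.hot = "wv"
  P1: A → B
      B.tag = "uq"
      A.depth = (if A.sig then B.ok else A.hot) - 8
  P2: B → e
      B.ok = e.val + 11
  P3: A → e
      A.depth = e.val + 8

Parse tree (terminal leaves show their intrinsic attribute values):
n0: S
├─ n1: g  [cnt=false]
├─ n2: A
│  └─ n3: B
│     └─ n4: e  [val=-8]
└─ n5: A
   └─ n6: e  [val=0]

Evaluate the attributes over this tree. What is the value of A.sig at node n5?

1. n1.cnt = false  [terminal]
2. n2.sig = true  [g.cnt == false]
3. n2.hot = 0  [0]
4. n3.tag = "uq"  ["uq"]
5. n4.val = -8  [terminal]
6. n3.ok = 3  [e.val + 11]
7. n2.depth = -5  [(if A.sig then B.ok else A.hot) - 8]
8. n5.sig = true  [A₀.depth > -6]
9. n5.hot = -1  [-1]
10. n6.val = 0  [terminal]
11. n5.depth = 8  [e.val + 8]
12. n0.depth = 2  [A₀.depth * -1 - 3]
13. n0.sig = "xv"  ["xv"]
14. n0.fin = true  [not g.cnt]
15. n0.hot = "wv"  ["wv"]

true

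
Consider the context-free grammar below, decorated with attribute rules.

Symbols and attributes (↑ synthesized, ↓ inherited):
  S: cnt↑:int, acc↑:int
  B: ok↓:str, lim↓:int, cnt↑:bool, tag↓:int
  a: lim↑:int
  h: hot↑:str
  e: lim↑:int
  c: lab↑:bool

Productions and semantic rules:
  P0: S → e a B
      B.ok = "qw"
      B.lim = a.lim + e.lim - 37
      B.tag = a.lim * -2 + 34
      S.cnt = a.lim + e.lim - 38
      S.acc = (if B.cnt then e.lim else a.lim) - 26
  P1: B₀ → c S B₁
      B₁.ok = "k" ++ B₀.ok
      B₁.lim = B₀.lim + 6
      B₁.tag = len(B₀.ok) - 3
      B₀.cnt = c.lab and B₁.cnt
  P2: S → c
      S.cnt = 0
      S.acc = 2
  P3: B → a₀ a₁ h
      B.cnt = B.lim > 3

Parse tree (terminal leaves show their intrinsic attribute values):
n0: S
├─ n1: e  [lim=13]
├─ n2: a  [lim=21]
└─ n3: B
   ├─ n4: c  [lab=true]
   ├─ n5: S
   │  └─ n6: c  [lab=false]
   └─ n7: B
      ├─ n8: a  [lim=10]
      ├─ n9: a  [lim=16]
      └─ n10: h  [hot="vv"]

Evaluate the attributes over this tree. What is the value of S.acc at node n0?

-5

1. n1.lim = 13  [terminal]
2. n2.lim = 21  [terminal]
3. n3.ok = "qw"  ["qw"]
4. n3.lim = -3  [a.lim + e.lim - 37]
5. n3.tag = -8  [a.lim * -2 + 34]
6. n4.lab = true  [terminal]
7. n6.lab = false  [terminal]
8. n5.cnt = 0  [0]
9. n5.acc = 2  [2]
10. n7.ok = "kqw"  ["k" ++ B₀.ok]
11. n7.lim = 3  [B₀.lim + 6]
12. n7.tag = -1  [len(B₀.ok) - 3]
13. n8.lim = 10  [terminal]
14. n9.lim = 16  [terminal]
15. n10.hot = "vv"  [terminal]
16. n7.cnt = false  [B.lim > 3]
17. n3.cnt = false  [c.lab and B₁.cnt]
18. n0.cnt = -4  [a.lim + e.lim - 38]
19. n0.acc = -5  [(if B.cnt then e.lim else a.lim) - 26]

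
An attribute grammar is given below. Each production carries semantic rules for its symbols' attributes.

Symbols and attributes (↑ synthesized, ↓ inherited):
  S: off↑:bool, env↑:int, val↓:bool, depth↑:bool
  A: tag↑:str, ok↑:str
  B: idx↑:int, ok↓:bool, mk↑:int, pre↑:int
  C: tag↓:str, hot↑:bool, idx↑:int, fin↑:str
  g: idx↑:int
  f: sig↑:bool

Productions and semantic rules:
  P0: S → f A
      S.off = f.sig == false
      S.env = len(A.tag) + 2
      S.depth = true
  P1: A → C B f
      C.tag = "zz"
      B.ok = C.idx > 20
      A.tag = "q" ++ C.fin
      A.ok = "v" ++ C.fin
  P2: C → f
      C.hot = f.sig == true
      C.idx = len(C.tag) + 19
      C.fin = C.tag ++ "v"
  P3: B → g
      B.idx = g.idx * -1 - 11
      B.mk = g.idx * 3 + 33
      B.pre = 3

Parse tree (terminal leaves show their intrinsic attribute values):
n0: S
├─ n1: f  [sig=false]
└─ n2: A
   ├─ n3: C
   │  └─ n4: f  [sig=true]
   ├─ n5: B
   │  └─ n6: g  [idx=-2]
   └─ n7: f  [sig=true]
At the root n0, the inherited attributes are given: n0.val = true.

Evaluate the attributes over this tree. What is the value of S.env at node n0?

1. n0.val = true  [given at root]
2. n1.sig = false  [terminal]
3. n3.tag = "zz"  ["zz"]
4. n4.sig = true  [terminal]
5. n3.hot = true  [f.sig == true]
6. n3.idx = 21  [len(C.tag) + 19]
7. n3.fin = "zzv"  [C.tag ++ "v"]
8. n5.ok = true  [C.idx > 20]
9. n6.idx = -2  [terminal]
10. n5.idx = -9  [g.idx * -1 - 11]
11. n5.mk = 27  [g.idx * 3 + 33]
12. n5.pre = 3  [3]
13. n7.sig = true  [terminal]
14. n2.tag = "qzzv"  ["q" ++ C.fin]
15. n2.ok = "vzzv"  ["v" ++ C.fin]
16. n0.off = true  [f.sig == false]
17. n0.env = 6  [len(A.tag) + 2]
18. n0.depth = true  [true]

6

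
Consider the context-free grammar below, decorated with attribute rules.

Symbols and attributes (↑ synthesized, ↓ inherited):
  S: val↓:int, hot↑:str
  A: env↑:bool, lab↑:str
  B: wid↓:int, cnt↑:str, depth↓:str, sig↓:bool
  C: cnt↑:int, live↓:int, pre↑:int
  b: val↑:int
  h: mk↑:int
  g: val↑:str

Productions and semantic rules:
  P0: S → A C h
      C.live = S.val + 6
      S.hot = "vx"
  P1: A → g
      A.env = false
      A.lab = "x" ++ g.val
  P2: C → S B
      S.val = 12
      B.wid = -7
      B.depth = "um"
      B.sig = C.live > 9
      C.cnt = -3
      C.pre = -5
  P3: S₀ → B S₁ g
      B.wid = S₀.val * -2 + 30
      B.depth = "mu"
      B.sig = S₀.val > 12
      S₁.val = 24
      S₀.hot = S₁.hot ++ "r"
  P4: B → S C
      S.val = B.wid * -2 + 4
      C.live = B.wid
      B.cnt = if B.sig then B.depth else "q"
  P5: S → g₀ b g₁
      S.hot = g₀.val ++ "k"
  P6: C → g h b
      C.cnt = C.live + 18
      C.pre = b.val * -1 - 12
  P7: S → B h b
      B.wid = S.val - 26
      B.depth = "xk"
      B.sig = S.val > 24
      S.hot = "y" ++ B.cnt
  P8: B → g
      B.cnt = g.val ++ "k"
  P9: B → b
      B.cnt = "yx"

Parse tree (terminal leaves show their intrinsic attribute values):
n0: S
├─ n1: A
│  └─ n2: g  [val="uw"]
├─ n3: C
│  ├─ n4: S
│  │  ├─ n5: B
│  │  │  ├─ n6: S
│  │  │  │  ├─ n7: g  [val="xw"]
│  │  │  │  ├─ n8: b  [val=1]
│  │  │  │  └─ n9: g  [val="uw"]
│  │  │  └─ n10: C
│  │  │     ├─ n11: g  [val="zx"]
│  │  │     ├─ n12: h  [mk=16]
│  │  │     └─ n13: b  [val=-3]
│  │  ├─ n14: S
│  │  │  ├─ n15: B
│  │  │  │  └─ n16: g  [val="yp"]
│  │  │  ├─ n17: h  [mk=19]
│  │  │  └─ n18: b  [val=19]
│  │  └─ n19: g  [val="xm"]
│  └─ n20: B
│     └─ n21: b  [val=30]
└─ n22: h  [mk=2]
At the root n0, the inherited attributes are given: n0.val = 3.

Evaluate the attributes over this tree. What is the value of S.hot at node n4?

1. n0.val = 3  [given at root]
2. n2.val = "uw"  [terminal]
3. n1.env = false  [false]
4. n1.lab = "xuw"  ["x" ++ g.val]
5. n3.live = 9  [S.val + 6]
6. n4.val = 12  [12]
7. n5.wid = 6  [S₀.val * -2 + 30]
8. n5.depth = "mu"  ["mu"]
9. n5.sig = false  [S₀.val > 12]
10. n6.val = -8  [B.wid * -2 + 4]
11. n7.val = "xw"  [terminal]
12. n8.val = 1  [terminal]
13. n9.val = "uw"  [terminal]
14. n6.hot = "xwk"  [g₀.val ++ "k"]
15. n10.live = 6  [B.wid]
16. n11.val = "zx"  [terminal]
17. n12.mk = 16  [terminal]
18. n13.val = -3  [terminal]
19. n10.cnt = 24  [C.live + 18]
20. n10.pre = -9  [b.val * -1 - 12]
21. n5.cnt = "q"  [if B.sig then B.depth else "q"]
22. n14.val = 24  [24]
23. n15.wid = -2  [S.val - 26]
24. n15.depth = "xk"  ["xk"]
25. n15.sig = false  [S.val > 24]
26. n16.val = "yp"  [terminal]
27. n15.cnt = "ypk"  [g.val ++ "k"]
28. n17.mk = 19  [terminal]
29. n18.val = 19  [terminal]
30. n14.hot = "yypk"  ["y" ++ B.cnt]
31. n19.val = "xm"  [terminal]
32. n4.hot = "yypkr"  [S₁.hot ++ "r"]
33. n20.wid = -7  [-7]
34. n20.depth = "um"  ["um"]
35. n20.sig = false  [C.live > 9]
36. n21.val = 30  [terminal]
37. n20.cnt = "yx"  ["yx"]
38. n3.cnt = -3  [-3]
39. n3.pre = -5  [-5]
40. n22.mk = 2  [terminal]
41. n0.hot = "vx"  ["vx"]

"yypkr"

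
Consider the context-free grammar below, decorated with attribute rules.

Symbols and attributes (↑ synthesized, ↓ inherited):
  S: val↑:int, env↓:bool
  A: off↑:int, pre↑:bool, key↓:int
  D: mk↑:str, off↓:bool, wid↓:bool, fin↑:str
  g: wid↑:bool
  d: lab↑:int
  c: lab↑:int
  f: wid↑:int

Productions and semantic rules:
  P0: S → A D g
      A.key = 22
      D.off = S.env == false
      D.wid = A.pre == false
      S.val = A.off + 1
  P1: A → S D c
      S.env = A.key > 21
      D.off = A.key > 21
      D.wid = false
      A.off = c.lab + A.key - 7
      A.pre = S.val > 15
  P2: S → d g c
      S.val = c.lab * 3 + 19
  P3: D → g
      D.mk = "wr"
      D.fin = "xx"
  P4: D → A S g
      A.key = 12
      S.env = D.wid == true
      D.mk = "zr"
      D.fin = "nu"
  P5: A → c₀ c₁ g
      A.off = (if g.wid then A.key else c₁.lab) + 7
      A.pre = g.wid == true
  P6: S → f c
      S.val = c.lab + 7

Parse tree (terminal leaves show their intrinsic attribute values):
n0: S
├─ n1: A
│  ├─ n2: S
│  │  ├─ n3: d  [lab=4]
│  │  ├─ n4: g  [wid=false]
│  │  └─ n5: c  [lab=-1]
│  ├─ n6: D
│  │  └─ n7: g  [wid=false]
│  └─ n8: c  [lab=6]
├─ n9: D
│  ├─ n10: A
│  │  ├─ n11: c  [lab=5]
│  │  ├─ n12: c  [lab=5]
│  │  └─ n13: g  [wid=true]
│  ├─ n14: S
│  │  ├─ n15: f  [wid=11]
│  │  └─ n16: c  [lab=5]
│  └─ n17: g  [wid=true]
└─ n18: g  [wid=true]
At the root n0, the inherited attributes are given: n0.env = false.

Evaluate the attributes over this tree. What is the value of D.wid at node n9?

1. n0.env = false  [given at root]
2. n1.key = 22  [22]
3. n2.env = true  [A.key > 21]
4. n3.lab = 4  [terminal]
5. n4.wid = false  [terminal]
6. n5.lab = -1  [terminal]
7. n2.val = 16  [c.lab * 3 + 19]
8. n6.off = true  [A.key > 21]
9. n6.wid = false  [false]
10. n7.wid = false  [terminal]
11. n6.mk = "wr"  ["wr"]
12. n6.fin = "xx"  ["xx"]
13. n8.lab = 6  [terminal]
14. n1.off = 21  [c.lab + A.key - 7]
15. n1.pre = true  [S.val > 15]
16. n9.off = true  [S.env == false]
17. n9.wid = false  [A.pre == false]
18. n10.key = 12  [12]
19. n11.lab = 5  [terminal]
20. n12.lab = 5  [terminal]
21. n13.wid = true  [terminal]
22. n10.off = 19  [(if g.wid then A.key else c₁.lab) + 7]
23. n10.pre = true  [g.wid == true]
24. n14.env = false  [D.wid == true]
25. n15.wid = 11  [terminal]
26. n16.lab = 5  [terminal]
27. n14.val = 12  [c.lab + 7]
28. n17.wid = true  [terminal]
29. n9.mk = "zr"  ["zr"]
30. n9.fin = "nu"  ["nu"]
31. n18.wid = true  [terminal]
32. n0.val = 22  [A.off + 1]

false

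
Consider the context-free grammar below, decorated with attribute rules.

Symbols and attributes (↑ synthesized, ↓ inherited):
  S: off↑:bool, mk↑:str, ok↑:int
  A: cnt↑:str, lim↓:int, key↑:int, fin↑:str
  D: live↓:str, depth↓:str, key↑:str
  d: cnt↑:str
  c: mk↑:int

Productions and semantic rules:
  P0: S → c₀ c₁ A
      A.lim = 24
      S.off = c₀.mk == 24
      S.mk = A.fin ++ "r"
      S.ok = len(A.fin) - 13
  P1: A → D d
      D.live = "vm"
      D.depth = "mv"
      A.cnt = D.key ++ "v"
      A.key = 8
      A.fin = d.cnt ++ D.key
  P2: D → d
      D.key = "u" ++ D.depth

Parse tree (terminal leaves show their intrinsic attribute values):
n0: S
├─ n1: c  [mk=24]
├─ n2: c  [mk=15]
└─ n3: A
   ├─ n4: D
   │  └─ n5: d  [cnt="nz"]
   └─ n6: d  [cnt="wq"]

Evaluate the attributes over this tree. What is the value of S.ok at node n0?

-8

1. n1.mk = 24  [terminal]
2. n2.mk = 15  [terminal]
3. n3.lim = 24  [24]
4. n4.live = "vm"  ["vm"]
5. n4.depth = "mv"  ["mv"]
6. n5.cnt = "nz"  [terminal]
7. n4.key = "umv"  ["u" ++ D.depth]
8. n6.cnt = "wq"  [terminal]
9. n3.cnt = "umvv"  [D.key ++ "v"]
10. n3.key = 8  [8]
11. n3.fin = "wqumv"  [d.cnt ++ D.key]
12. n0.off = true  [c₀.mk == 24]
13. n0.mk = "wqumvr"  [A.fin ++ "r"]
14. n0.ok = -8  [len(A.fin) - 13]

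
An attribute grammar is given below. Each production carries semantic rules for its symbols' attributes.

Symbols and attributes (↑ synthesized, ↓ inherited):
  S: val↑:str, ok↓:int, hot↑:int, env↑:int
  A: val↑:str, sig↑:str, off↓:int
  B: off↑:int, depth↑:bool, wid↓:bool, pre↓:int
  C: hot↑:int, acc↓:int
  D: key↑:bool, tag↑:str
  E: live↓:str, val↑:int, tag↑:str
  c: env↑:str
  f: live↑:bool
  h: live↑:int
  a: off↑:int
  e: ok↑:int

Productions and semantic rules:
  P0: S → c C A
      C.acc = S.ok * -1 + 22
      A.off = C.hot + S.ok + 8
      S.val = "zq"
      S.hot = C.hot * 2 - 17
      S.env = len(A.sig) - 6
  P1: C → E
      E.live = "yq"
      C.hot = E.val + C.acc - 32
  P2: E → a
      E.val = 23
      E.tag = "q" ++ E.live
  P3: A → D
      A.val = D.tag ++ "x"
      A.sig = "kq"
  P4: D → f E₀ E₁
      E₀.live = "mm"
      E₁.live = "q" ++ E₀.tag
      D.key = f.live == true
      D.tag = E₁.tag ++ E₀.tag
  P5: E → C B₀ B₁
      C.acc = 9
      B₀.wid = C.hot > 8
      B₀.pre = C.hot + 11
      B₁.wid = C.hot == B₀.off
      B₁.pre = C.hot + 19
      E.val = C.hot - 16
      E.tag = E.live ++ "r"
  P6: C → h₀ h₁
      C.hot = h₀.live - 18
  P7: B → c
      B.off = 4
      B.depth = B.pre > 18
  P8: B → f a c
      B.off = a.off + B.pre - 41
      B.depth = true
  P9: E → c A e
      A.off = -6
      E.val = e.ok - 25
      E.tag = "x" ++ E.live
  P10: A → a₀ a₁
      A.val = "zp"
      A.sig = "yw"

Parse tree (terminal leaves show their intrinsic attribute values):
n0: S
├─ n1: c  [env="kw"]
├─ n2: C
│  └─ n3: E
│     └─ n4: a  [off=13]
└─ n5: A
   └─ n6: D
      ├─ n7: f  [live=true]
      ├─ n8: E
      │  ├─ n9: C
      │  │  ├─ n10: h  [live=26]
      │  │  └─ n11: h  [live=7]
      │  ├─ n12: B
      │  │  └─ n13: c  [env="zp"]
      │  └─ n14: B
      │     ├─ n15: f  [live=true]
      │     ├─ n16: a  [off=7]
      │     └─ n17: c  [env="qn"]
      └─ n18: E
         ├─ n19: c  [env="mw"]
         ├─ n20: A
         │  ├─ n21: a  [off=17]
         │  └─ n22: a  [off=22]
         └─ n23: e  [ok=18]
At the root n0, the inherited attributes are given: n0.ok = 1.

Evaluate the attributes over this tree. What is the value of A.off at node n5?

1. n0.ok = 1  [given at root]
2. n1.env = "kw"  [terminal]
3. n2.acc = 21  [S.ok * -1 + 22]
4. n3.live = "yq"  ["yq"]
5. n4.off = 13  [terminal]
6. n3.val = 23  [23]
7. n3.tag = "qyq"  ["q" ++ E.live]
8. n2.hot = 12  [E.val + C.acc - 32]
9. n5.off = 21  [C.hot + S.ok + 8]
10. n7.live = true  [terminal]
11. n8.live = "mm"  ["mm"]
12. n9.acc = 9  [9]
13. n10.live = 26  [terminal]
14. n11.live = 7  [terminal]
15. n9.hot = 8  [h₀.live - 18]
16. n12.wid = false  [C.hot > 8]
17. n12.pre = 19  [C.hot + 11]
18. n13.env = "zp"  [terminal]
19. n12.off = 4  [4]
20. n12.depth = true  [B.pre > 18]
21. n14.wid = false  [C.hot == B₀.off]
22. n14.pre = 27  [C.hot + 19]
23. n15.live = true  [terminal]
24. n16.off = 7  [terminal]
25. n17.env = "qn"  [terminal]
26. n14.off = -7  [a.off + B.pre - 41]
27. n14.depth = true  [true]
28. n8.val = -8  [C.hot - 16]
29. n8.tag = "mmr"  [E.live ++ "r"]
30. n18.live = "qmmr"  ["q" ++ E₀.tag]
31. n19.env = "mw"  [terminal]
32. n20.off = -6  [-6]
33. n21.off = 17  [terminal]
34. n22.off = 22  [terminal]
35. n20.val = "zp"  ["zp"]
36. n20.sig = "yw"  ["yw"]
37. n23.ok = 18  [terminal]
38. n18.val = -7  [e.ok - 25]
39. n18.tag = "xqmmr"  ["x" ++ E.live]
40. n6.key = true  [f.live == true]
41. n6.tag = "xqmmrmmr"  [E₁.tag ++ E₀.tag]
42. n5.val = "xqmmrmmrx"  [D.tag ++ "x"]
43. n5.sig = "kq"  ["kq"]
44. n0.val = "zq"  ["zq"]
45. n0.hot = 7  [C.hot * 2 - 17]
46. n0.env = -4  [len(A.sig) - 6]

21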